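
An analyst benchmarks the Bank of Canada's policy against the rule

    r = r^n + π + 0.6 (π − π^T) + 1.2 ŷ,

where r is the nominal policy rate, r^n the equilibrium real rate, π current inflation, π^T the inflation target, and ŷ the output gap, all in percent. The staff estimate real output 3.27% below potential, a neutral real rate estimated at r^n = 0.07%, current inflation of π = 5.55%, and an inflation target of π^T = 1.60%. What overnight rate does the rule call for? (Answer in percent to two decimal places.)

Output 3.27% below potential → ŷ = -3.27.
r = 0.07 + 5.55 + 0.6 × (5.55 − 1.60) + 1.2 × (-3.27)
   = 0.07 + 5.55 + 2.37 − 3.924 = 4.07

4.07%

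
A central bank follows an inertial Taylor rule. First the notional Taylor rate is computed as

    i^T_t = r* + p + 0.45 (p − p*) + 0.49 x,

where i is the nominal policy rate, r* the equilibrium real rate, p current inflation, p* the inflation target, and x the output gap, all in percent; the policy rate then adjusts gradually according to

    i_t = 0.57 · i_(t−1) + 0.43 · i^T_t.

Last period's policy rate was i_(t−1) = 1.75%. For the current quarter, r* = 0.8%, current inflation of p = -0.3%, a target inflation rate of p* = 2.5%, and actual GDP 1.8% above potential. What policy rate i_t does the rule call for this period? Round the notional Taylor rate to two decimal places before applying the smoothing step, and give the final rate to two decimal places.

Output 1.8% above potential → x = 1.8.
i^T_t = 0.8 + (-0.3) + 0.45 × (-0.3 − 2.5) + 0.49 × 1.8
   = 0.8 − 0.3 − 1.26 + 0.882 = 0.12
i_t = 0.57 × 1.75 + 0.43 × 0.12 = 0.9975 + 0.0516 = 1.05

1.05%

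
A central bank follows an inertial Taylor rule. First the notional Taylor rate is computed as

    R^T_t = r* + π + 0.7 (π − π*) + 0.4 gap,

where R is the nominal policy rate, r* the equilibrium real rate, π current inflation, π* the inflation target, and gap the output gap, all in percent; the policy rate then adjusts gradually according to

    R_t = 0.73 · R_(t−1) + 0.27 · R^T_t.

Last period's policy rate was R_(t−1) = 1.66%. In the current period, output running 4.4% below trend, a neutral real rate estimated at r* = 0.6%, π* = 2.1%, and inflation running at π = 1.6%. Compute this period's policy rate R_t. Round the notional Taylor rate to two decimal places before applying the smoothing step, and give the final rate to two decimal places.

1.24%

Output 4.4% below potential → gap = -4.4.
R^T_t = 0.6 + 1.6 + 0.7 × (1.6 − 2.1) + 0.4 × (-4.4)
   = 0.6 + 1.6 − 0.35 − 1.76 = 0.09
R_t = 0.73 × 1.66 + 0.27 × 0.09 = 1.2118 + 0.0243 = 1.24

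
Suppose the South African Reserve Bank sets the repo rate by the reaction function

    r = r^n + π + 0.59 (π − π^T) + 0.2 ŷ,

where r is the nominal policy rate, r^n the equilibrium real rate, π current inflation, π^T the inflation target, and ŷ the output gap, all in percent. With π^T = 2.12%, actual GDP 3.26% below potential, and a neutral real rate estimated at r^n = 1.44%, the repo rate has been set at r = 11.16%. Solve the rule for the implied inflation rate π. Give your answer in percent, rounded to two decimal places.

Output 3.26% below potential → ŷ = -3.26.
Collecting π: r = r^n + (1 + 0.59) π − 0.59 π^T + 0.2 ŷ
1.59 π = 11.16 − 1.44 + 0.59 × 2.12 − 0.2 × (-3.26) = 11.6228
π = 11.6228 / 1.59 = 7.31

7.31%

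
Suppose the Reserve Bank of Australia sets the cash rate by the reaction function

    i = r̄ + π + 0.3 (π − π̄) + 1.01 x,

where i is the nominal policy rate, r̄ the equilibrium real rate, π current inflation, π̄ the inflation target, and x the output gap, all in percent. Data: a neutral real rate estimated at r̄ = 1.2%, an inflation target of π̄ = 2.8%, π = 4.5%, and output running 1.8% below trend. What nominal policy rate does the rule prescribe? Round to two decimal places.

4.39%

Output 1.8% below potential → x = -1.8.
i = 1.2 + 4.5 + 0.3 × (4.5 − 2.8) + 1.01 × (-1.8)
   = 1.2 + 4.5 + 0.51 − 1.818 = 4.39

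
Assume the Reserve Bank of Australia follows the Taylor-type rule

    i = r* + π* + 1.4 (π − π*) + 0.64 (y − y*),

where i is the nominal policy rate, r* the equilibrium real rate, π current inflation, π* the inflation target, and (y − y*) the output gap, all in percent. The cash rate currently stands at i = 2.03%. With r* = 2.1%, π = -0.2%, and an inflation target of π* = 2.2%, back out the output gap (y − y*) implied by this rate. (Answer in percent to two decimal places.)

0.64 (y − y*) = 2.03 − 2.1 − 2.2 − 1.4 × ((-0.2) − 2.2) = 1.09
(y − y*) = 1.09 / 0.64 = 1.70

1.70%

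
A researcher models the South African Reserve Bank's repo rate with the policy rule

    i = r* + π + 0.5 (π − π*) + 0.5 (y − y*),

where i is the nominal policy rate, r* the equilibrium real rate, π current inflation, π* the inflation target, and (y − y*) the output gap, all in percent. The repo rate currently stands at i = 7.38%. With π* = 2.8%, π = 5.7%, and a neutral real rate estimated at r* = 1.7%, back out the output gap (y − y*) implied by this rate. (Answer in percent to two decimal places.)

0.5 (y − y*) = 7.38 − 1.7 − 5.7 − 0.5 × (5.7 − 2.8) = -1.47
(y − y*) = -1.47 / 0.5 = -2.94

-2.94%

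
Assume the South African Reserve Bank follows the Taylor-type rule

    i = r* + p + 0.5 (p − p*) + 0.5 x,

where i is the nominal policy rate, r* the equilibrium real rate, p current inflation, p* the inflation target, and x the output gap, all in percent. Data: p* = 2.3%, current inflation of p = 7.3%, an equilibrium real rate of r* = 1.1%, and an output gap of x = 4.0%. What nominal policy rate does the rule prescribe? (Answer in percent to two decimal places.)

12.90%

i = 1.1 + 7.3 + 0.5 × (7.3 − 2.3) + 0.5 × 4.0
   = 1.1 + 7.3 + 2.5 + 2 = 12.90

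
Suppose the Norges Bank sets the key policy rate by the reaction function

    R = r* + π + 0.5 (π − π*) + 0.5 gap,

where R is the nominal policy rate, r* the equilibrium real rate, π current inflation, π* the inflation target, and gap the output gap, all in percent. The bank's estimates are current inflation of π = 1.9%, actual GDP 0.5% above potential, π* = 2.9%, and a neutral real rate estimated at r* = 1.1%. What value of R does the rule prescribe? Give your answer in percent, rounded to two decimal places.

Output 0.5% above potential → gap = 0.5.
R = 1.1 + 1.9 + 0.5 × (1.9 − 2.9) + 0.5 × 0.5
   = 1.1 + 1.9 − 0.5 + 0.25 = 2.75

2.75%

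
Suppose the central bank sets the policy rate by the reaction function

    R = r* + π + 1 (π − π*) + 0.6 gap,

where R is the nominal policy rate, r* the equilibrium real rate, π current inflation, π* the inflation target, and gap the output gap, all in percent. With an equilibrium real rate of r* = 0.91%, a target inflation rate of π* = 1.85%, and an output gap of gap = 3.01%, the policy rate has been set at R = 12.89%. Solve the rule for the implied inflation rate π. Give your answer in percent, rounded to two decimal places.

6.01%

Collecting π: R = r* + (1 + 1) π − 1 π* + 0.6 gap
2 π = 12.89 − 0.91 + 1 × 1.85 − 0.6 × 3.01 = 12.024
π = 12.024 / 2 = 6.01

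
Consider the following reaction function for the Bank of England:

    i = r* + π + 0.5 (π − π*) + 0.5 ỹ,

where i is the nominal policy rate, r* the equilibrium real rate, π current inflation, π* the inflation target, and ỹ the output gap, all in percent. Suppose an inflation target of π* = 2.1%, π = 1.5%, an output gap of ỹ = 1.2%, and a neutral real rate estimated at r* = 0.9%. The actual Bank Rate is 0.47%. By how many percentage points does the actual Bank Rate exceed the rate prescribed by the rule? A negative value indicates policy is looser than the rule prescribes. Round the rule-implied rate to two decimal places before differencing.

-2.23 pp

i = 0.9 + 1.5 + 0.5 × (1.5 − 2.1) + 0.5 × 1.2
   = 0.9 + 1.5 − 0.3 + 0.6 = 2.70
Deviation = 0.47 − 2.70 = -2.23 pp.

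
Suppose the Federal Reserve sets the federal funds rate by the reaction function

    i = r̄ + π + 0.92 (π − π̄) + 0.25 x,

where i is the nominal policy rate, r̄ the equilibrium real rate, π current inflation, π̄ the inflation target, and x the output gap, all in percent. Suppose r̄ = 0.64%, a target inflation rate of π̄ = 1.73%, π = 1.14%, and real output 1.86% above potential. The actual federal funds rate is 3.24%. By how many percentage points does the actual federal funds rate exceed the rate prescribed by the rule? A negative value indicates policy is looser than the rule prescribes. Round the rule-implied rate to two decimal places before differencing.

1.54 pp

Output 1.86% above potential → x = 1.86.
i = 0.64 + 1.14 + 0.92 × (1.14 − 1.73) + 0.25 × 1.86
   = 0.64 + 1.14 − 0.5428 + 0.465 = 1.70
Deviation = 3.24 − 1.70 = 1.54 pp.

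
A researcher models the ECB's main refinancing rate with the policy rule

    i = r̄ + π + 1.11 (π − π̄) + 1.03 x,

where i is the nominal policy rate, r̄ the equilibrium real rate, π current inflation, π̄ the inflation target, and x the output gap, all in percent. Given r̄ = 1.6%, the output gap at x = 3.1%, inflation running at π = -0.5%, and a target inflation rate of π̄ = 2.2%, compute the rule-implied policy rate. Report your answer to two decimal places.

i = 1.6 + (-0.5) + 1.11 × (-0.5 − 2.2) + 1.03 × 3.1
   = 1.6 − 0.5 − 2.997 + 3.193 = 1.30

1.30%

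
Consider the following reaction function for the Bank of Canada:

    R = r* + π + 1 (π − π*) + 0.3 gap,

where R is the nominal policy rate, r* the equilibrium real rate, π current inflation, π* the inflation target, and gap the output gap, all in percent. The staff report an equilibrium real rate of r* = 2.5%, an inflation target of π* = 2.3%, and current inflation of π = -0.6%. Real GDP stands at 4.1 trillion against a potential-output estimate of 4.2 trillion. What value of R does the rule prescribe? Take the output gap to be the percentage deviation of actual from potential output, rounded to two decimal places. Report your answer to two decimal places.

Output gap = 100 × (4.1 − 4.2) / 4.2 = -2.38%.
R = 2.50 + (-0.60) + 1 × (-0.60 − 2.30) + 0.3 × (-2.38)
   = 2.50 − 0.6 − 2.9 − 0.714 = -1.71

-1.71%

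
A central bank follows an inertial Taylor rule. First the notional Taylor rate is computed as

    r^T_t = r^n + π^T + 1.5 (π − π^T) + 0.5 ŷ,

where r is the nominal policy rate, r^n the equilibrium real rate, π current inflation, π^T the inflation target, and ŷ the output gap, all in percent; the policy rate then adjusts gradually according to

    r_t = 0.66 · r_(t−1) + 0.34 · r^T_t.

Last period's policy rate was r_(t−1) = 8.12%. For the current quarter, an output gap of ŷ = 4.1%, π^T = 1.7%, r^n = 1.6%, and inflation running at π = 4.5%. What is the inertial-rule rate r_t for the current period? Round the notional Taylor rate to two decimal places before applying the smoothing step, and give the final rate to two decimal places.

8.61%

r^T_t = 1.6 + 1.7 + 1.5 × (4.5 − 1.7) + 0.5 × 4.1
   = 1.6 + 1.7 + 4.2 + 2.05 = 9.55
r_t = 0.66 × 8.12 + 0.34 × 9.55 = 5.3592 + 3.247 = 8.61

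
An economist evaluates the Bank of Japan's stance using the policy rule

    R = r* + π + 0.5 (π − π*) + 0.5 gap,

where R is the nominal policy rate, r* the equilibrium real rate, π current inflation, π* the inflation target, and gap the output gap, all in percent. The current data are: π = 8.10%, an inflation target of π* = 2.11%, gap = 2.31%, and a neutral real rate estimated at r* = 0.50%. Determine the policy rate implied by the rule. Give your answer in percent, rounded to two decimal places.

R = 0.50 + 8.10 + 0.5 × (8.10 − 2.11) + 0.5 × 2.31
   = 0.50 + 8.1 + 2.995 + 1.155 = 12.75

12.75%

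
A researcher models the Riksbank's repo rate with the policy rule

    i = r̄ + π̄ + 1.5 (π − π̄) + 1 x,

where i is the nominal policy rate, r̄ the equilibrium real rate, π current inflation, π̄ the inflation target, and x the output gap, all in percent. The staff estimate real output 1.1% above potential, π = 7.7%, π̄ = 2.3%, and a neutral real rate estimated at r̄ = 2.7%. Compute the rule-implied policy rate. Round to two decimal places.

14.20%

Output 1.1% above potential → x = 1.1.
i = 2.7 + 2.3 + 1.5 × (7.7 − 2.3) + 1 × 1.1
   = 2.7 + 2.3 + 8.1 + 1.1 = 14.20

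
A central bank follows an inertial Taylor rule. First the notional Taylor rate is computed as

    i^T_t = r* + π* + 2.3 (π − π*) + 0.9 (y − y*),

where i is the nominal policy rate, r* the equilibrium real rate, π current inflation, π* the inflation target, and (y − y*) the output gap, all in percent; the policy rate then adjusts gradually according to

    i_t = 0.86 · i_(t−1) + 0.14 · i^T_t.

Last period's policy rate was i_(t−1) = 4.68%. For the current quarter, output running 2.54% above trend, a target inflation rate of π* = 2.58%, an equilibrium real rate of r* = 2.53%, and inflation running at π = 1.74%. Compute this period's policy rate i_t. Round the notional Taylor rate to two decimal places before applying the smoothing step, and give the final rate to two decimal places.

4.79%

Output 2.54% above potential → (y − y*) = 2.54.
i^T_t = 2.53 + 2.58 + 2.3 × (1.74 − 2.58) + 0.9 × 2.54
   = 2.53 + 2.58 − 1.932 + 2.286 = 5.46
i_t = 0.86 × 4.68 + 0.14 × 5.46 = 4.0248 + 0.7644 = 4.79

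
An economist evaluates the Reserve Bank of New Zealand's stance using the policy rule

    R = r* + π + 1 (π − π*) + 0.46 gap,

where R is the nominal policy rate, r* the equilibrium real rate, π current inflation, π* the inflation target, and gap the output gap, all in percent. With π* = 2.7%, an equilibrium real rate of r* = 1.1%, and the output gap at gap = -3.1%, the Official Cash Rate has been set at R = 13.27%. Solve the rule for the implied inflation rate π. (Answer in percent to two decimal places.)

8.15%

Collecting π: R = r* + (1 + 1) π − 1 π* + 0.46 gap
2 π = 13.27 − 1.1 + 1 × 2.7 − 0.46 × (-3.1) = 16.296
π = 16.296 / 2 = 8.15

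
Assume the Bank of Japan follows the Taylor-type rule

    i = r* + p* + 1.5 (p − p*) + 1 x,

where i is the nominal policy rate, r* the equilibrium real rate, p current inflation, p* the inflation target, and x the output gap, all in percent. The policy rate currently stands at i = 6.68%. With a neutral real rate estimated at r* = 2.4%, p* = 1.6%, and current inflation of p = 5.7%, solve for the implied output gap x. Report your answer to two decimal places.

1 x = 6.68 − 2.4 − 1.6 − 1.5 × (5.7 − 1.6) = -3.47
x = -3.47 / 1 = -3.47

-3.47%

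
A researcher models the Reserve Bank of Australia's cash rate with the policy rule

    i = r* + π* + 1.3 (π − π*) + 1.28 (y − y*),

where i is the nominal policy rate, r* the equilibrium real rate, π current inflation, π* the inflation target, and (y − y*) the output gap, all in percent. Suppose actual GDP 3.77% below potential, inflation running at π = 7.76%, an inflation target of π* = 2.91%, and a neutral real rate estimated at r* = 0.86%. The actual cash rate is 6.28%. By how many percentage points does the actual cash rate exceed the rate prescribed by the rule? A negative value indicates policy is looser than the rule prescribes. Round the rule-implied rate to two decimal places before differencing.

1.03 pp

Output 3.77% below potential → (y − y*) = -3.77.
i = 0.86 + 2.91 + 1.3 × (7.76 − 2.91) + 1.28 × (-3.77)
   = 0.86 + 2.91 + 6.305 − 4.8256 = 5.25
Deviation = 6.28 − 5.25 = 1.03 pp.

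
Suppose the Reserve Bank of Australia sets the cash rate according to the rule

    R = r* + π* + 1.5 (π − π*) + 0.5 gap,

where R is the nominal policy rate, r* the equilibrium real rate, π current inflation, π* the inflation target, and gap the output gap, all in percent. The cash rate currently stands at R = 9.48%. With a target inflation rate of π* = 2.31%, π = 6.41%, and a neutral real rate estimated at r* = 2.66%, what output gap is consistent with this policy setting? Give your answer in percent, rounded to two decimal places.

0.5 gap = 9.48 − 2.66 − 2.31 − 1.5 × (6.41 − 2.31) = -1.64
gap = -1.64 / 0.5 = -3.28

-3.28%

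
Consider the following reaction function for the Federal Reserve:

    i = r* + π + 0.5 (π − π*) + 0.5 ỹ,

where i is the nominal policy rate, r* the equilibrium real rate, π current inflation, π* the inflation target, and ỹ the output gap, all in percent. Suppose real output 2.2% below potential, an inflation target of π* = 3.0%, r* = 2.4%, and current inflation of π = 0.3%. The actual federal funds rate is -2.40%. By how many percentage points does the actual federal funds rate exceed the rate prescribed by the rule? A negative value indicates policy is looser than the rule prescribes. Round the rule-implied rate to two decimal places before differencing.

Output 2.2% below potential → ỹ = -2.2.
i = 2.4 + 0.3 + 0.5 × (0.3 − 3.0) + 0.5 × (-2.2)
   = 2.4 + 0.3 − 1.35 − 1.1 = 0.25
Deviation = -2.40 − 0.25 = -2.65 pp.

-2.65 pp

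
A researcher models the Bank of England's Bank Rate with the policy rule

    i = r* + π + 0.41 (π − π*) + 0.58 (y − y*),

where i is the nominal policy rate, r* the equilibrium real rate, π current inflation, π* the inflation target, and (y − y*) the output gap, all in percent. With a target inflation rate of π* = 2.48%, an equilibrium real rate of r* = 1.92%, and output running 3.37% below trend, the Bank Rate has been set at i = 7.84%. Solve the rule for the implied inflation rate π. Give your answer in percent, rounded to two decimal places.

6.31%

Output 3.37% below potential → (y − y*) = -3.37.
Collecting π: i = r* + (1 + 0.41) π − 0.41 π* + 0.58 (y − y*)
1.41 π = 7.84 − 1.92 + 0.41 × 2.48 − 0.58 × (-3.37) = 8.8914
π = 8.8914 / 1.41 = 6.31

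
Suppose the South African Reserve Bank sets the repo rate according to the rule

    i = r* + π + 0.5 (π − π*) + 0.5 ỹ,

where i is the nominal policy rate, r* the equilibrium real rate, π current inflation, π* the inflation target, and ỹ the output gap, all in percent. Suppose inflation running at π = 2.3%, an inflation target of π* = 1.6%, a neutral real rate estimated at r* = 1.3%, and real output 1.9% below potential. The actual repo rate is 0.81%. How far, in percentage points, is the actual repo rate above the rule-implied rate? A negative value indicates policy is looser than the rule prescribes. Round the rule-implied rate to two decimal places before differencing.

-2.19 pp

Output 1.9% below potential → ỹ = -1.9.
i = 1.3 + 2.3 + 0.5 × (2.3 − 1.6) + 0.5 × (-1.9)
   = 1.3 + 2.3 + 0.35 − 0.95 = 3.00
Deviation = 0.81 − 3.00 = -2.19 pp.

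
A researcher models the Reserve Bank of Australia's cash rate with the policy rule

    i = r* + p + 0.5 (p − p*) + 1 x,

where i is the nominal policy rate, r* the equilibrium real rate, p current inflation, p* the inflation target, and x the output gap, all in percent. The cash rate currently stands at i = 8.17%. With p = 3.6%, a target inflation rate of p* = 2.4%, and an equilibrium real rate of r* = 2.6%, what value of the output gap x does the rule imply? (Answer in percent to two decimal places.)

1.37%

1 x = 8.17 − 2.6 − 3.6 − 0.5 × (3.6 − 2.4) = 1.37
x = 1.37 / 1 = 1.37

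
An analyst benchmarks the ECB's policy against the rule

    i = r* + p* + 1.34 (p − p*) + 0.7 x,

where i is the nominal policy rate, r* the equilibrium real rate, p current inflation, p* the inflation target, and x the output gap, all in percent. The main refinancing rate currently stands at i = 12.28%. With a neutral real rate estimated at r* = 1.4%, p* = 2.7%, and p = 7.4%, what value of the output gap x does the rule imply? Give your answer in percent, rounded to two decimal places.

2.69%

0.7 x = 12.28 − 1.4 − 2.7 − 1.34 × (7.4 − 2.7) = 1.882
x = 1.882 / 0.7 = 2.69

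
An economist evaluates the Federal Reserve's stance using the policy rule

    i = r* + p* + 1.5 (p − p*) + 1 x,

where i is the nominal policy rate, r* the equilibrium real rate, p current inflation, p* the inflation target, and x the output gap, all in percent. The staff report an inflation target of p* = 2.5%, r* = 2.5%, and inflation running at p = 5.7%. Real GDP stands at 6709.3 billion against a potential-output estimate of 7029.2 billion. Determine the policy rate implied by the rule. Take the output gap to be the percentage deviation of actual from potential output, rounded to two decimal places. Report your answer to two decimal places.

Output gap = 100 × (6709.3 − 7029.2) / 7029.2 = -4.55%.
i = 2.50 + 2.50 + 1.5 × (5.70 − 2.50) + 1 × (-4.55)
   = 2.50 + 2.5 + 4.8 − 4.55 = 5.25

5.25%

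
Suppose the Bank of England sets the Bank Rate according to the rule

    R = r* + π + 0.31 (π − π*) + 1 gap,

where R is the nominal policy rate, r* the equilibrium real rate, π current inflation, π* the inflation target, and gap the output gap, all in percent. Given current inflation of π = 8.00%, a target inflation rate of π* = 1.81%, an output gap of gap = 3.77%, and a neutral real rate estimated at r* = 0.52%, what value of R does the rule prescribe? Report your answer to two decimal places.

14.21%

R = 0.52 + 8.00 + 0.31 × (8.00 − 1.81) + 1 × 3.77
   = 0.52 + 8 + 1.9189 + 3.77 = 14.21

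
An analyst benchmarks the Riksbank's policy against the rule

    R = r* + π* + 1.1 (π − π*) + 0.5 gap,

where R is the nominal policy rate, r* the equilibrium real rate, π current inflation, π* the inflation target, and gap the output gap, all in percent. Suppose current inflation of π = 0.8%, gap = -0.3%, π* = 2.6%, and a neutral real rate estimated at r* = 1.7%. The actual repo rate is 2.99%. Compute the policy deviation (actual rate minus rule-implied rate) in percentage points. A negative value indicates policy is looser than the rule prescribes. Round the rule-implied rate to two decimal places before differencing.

R = 1.7 + 2.6 + 1.1 × (0.8 − 2.6) + 0.5 × (-0.3)
   = 1.7 + 2.6 − 1.98 − 0.15 = 2.17
Deviation = 2.99 − 2.17 = 0.82 pp.

0.82 pp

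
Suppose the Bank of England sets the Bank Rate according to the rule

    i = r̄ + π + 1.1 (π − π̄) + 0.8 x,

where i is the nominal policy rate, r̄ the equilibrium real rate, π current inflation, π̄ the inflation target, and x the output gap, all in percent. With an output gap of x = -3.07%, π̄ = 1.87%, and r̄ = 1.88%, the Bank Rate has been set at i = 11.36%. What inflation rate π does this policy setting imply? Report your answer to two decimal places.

6.66%

Collecting π: i = r̄ + (1 + 1.1) π − 1.1 π̄ + 0.8 x
2.1 π = 11.36 − 1.88 + 1.1 × 1.87 − 0.8 × (-3.07) = 13.993
π = 13.993 / 2.1 = 6.66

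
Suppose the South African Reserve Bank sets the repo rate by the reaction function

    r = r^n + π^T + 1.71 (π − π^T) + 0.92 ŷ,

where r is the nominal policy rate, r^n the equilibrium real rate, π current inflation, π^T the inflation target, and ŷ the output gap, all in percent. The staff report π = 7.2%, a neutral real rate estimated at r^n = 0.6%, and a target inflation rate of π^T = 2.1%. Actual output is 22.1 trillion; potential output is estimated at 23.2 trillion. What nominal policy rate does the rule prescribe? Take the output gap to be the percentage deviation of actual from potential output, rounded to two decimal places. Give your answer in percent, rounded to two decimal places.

Output gap = 100 × (22.1 − 23.2) / 23.2 = -4.74%.
r = 0.60 + 2.10 + 1.71 × (7.20 − 2.10) + 0.92 × (-4.74)
   = 0.60 + 2.1 + 8.721 − 4.3608 = 7.06

7.06%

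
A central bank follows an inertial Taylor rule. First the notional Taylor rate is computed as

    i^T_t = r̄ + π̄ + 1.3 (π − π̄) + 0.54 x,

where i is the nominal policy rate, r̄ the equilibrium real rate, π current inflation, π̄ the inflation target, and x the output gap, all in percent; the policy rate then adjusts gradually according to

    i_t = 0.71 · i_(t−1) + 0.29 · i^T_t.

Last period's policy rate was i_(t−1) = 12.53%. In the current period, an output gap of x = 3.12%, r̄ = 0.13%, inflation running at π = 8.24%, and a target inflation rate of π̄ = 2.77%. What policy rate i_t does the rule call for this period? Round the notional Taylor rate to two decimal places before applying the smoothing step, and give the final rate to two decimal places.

i^T_t = 0.13 + 2.77 + 1.3 × (8.24 − 2.77) + 0.54 × 3.12
   = 0.13 + 2.77 + 7.111 + 1.6848 = 11.70
i_t = 0.71 × 12.53 + 0.29 × 11.70 = 8.8963 + 3.393 = 12.29

12.29%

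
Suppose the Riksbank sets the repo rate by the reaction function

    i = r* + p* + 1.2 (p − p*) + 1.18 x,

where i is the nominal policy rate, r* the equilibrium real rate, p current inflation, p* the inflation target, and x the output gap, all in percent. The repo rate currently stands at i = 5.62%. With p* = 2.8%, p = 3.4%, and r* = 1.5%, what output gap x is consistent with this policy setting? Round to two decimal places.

1.18 x = 5.62 − 1.5 − 2.8 − 1.2 × (3.4 − 2.8) = 0.6
x = 0.6 / 1.18 = 0.51

0.51%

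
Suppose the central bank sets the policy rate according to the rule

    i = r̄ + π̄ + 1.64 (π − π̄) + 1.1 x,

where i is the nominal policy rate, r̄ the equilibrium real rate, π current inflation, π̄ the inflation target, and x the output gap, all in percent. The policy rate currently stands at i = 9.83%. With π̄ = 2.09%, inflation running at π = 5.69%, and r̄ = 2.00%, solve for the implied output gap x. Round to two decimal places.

1.1 x = 9.83 − 2.00 − 2.09 − 1.64 × (5.69 − 2.09) = -0.164
x = -0.164 / 1.1 = -0.15

-0.15%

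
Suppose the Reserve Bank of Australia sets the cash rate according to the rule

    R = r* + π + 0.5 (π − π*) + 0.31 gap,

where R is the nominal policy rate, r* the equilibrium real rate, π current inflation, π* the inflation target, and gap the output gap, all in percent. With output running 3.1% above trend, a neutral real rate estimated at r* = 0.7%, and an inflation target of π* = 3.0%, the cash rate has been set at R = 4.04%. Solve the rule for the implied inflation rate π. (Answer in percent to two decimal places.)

Output 3.1% above potential → gap = 3.1.
Collecting π: R = r* + (1 + 0.5) π − 0.5 π* + 0.31 gap
1.5 π = 4.04 − 0.7 + 0.5 × 3.0 − 0.31 × 3.1 = 3.879
π = 3.879 / 1.5 = 2.59

2.59%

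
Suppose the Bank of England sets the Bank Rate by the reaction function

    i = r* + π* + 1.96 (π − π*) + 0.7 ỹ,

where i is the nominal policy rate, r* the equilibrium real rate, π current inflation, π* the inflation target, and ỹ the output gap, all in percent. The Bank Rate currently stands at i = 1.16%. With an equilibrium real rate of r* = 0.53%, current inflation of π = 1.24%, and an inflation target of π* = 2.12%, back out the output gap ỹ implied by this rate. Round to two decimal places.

0.7 ỹ = 1.16 − 0.53 − 2.12 − 1.96 × (1.24 − 2.12) = 0.2348
ỹ = 0.2348 / 0.7 = 0.34

0.34%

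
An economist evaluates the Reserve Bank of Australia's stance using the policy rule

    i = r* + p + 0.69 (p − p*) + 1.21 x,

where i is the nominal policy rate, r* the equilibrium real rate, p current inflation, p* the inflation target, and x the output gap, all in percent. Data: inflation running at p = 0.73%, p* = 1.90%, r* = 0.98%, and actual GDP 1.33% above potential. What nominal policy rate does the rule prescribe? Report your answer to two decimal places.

2.51%

Output 1.33% above potential → x = 1.33.
i = 0.98 + 0.73 + 0.69 × (0.73 − 1.90) + 1.21 × 1.33
   = 0.98 + 0.73 − 0.8073 + 1.6093 = 2.51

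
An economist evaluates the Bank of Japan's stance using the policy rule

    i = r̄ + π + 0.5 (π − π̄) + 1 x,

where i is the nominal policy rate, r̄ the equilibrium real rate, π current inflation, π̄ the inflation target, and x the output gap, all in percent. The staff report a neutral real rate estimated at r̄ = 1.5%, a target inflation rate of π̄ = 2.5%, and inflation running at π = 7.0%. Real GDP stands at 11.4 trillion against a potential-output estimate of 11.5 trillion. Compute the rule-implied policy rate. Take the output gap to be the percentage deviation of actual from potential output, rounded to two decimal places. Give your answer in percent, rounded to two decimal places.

Output gap = 100 × (11.4 − 11.5) / 11.5 = -0.87%.
i = 1.50 + 7.00 + 0.5 × (7.00 − 2.50) + 1 × (-0.87)
   = 1.50 + 7 + 2.25 − 0.87 = 9.88

9.88%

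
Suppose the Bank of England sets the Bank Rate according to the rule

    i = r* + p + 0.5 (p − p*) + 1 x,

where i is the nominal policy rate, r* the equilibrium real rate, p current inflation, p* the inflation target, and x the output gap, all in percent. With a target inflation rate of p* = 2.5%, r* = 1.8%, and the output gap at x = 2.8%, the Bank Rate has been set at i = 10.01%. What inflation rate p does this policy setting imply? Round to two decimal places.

4.44%

Collecting p: i = r* + (1 + 0.5) p − 0.5 p* + 1 x
1.5 p = 10.01 − 1.8 + 0.5 × 2.5 − 1 × 2.8 = 6.66
p = 6.66 / 1.5 = 4.44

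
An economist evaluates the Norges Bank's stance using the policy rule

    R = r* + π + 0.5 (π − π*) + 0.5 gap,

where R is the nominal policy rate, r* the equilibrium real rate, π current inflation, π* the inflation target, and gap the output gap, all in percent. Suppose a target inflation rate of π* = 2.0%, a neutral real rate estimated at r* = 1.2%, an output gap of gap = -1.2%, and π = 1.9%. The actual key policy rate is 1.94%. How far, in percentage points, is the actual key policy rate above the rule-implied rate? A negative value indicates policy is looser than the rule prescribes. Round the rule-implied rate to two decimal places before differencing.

R = 1.2 + 1.9 + 0.5 × (1.9 − 2.0) + 0.5 × (-1.2)
   = 1.2 + 1.9 − 0.05 − 0.6 = 2.45
Deviation = 1.94 − 2.45 = -0.51 pp.

-0.51 pp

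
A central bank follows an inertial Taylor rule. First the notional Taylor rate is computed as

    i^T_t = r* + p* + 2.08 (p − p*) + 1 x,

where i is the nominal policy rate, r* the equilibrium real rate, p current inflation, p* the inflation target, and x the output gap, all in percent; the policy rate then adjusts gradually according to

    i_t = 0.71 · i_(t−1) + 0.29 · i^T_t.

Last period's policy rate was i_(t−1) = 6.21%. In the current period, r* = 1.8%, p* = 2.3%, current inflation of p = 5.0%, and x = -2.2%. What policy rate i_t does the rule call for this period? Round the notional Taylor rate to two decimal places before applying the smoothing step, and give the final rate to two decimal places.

6.59%

i^T_t = 1.8 + 2.3 + 2.08 × (5.0 − 2.3) + 1 × (-2.2)
   = 1.8 + 2.3 + 5.616 − 2.2 = 7.52
i_t = 0.71 × 6.21 + 0.29 × 7.52 = 4.4091 + 2.1808 = 6.59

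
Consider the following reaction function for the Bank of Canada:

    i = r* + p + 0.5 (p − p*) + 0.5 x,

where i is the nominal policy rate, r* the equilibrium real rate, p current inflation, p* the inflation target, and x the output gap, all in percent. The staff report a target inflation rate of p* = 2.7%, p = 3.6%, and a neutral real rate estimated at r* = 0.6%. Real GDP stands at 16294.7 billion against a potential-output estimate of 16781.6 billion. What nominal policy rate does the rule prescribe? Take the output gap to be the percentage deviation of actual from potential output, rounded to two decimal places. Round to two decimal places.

Output gap = 100 × (16294.7 − 16781.6) / 16781.6 = -2.90%.
i = 0.60 + 3.60 + 0.5 × (3.60 − 2.70) + 0.5 × (-2.90)
   = 0.60 + 3.6 + 0.45 − 1.45 = 3.20

3.20%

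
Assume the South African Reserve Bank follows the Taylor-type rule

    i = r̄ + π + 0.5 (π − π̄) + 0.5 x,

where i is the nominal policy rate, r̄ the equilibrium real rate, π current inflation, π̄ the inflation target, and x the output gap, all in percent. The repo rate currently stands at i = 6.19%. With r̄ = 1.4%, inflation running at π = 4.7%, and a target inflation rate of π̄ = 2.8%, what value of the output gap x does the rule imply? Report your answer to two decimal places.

-1.72%

0.5 x = 6.19 − 1.4 − 4.7 − 0.5 × (4.7 − 2.8) = -0.86
x = -0.86 / 0.5 = -1.72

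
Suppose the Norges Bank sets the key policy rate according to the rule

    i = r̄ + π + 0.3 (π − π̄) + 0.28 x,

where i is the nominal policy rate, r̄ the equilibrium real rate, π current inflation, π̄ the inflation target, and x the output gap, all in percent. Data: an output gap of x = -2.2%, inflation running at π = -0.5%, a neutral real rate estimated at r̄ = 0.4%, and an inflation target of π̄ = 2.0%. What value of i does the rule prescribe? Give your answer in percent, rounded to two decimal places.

-1.47%

i = 0.4 + (-0.5) + 0.3 × (-0.5 − 2.0) + 0.28 × (-2.2)
   = 0.4 − 0.5 − 0.75 − 0.616 = -1.47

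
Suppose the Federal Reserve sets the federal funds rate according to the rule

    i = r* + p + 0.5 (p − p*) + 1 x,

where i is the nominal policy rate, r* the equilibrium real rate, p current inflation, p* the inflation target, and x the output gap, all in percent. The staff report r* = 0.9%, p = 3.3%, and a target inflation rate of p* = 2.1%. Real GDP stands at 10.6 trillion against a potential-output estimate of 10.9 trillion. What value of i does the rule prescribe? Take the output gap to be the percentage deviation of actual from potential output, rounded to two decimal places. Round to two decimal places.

2.05%

Output gap = 100 × (10.6 − 10.9) / 10.9 = -2.75%.
i = 0.90 + 3.30 + 0.5 × (3.30 − 2.10) + 1 × (-2.75)
   = 0.90 + 3.3 + 0.6 − 2.75 = 2.05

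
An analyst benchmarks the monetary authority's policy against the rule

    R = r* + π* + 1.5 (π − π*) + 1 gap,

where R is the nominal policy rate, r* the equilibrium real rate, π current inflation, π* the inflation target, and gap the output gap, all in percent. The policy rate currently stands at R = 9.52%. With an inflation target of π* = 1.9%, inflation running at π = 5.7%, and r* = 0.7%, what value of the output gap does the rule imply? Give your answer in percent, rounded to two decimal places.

1 gap = 9.52 − 0.7 − 1.9 − 1.5 × (5.7 − 1.9) = 1.22
gap = 1.22 / 1 = 1.22

1.22%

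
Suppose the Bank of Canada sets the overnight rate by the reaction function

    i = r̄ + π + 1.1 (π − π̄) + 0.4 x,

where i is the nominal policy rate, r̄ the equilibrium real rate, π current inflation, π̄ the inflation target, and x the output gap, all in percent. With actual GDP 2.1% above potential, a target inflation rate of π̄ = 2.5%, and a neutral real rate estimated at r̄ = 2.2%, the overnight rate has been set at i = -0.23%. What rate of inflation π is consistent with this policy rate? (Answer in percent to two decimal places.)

Output 2.1% above potential → x = 2.1.
Collecting π: i = r̄ + (1 + 1.1) π − 1.1 π̄ + 0.4 x
2.1 π = -0.23 − 2.2 + 1.1 × 2.5 − 0.4 × 2.1 = -0.52
π = -0.52 / 2.1 = -0.25

-0.25%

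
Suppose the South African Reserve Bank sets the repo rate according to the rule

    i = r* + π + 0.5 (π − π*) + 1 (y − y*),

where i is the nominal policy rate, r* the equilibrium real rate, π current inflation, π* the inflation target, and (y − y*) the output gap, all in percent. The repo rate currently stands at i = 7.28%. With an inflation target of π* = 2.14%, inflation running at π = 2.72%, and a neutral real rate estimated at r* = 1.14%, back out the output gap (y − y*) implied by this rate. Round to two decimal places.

3.13%

1 (y − y*) = 7.28 − 1.14 − 2.72 − 0.5 × (2.72 − 2.14) = 3.13
(y − y*) = 3.13 / 1 = 3.13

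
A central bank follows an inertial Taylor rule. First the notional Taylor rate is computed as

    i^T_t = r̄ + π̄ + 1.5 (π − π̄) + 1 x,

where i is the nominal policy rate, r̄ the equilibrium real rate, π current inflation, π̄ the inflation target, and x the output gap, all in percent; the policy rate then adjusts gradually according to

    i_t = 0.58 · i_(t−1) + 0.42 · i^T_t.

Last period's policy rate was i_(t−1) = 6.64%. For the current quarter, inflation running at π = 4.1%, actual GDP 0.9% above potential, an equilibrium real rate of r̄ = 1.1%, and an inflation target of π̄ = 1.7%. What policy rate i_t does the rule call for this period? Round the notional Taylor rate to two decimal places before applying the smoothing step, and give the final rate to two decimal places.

6.92%

Output 0.9% above potential → x = 0.9.
i^T_t = 1.1 + 1.7 + 1.5 × (4.1 − 1.7) + 1 × 0.9
   = 1.1 + 1.7 + 3.6 + 0.9 = 7.30
i_t = 0.58 × 6.64 + 0.42 × 7.30 = 3.8512 + 3.066 = 6.92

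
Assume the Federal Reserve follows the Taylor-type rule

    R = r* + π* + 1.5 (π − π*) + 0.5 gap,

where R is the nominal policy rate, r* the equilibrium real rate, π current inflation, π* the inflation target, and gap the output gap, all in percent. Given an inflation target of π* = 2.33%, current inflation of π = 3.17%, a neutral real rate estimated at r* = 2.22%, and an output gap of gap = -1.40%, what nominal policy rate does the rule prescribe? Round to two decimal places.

5.11%

R = 2.22 + 2.33 + 1.5 × (3.17 − 2.33) + 0.5 × (-1.40)
   = 2.22 + 2.33 + 1.26 − 0.7 = 5.11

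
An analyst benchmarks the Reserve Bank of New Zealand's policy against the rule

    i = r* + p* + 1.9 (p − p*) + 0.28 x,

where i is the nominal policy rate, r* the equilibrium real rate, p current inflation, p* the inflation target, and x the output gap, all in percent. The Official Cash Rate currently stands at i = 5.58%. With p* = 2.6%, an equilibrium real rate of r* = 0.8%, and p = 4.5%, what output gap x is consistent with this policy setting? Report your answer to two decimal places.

-5.11%

0.28 x = 5.58 − 0.8 − 2.6 − 1.9 × (4.5 − 2.6) = -1.43
x = -1.43 / 0.28 = -5.11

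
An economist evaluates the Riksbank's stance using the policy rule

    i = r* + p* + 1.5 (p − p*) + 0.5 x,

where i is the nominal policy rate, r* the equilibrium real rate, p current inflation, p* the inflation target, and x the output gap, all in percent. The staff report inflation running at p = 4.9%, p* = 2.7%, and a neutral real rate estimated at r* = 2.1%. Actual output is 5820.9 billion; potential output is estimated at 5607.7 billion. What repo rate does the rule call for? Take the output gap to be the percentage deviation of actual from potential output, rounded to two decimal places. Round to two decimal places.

10.00%

Output gap = 100 × (5820.9 − 5607.7) / 5607.7 = 3.80%.
i = 2.10 + 2.70 + 1.5 × (4.90 − 2.70) + 0.5 × 3.80
   = 2.10 + 2.7 + 3.3 + 1.9 = 10.00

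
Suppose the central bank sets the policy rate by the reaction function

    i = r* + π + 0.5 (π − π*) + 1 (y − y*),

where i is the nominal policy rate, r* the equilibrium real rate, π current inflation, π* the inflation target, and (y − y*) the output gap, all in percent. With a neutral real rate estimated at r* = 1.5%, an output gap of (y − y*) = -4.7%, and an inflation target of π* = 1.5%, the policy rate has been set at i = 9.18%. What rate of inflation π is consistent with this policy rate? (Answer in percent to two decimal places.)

Collecting π: i = r* + (1 + 0.5) π − 0.5 π* + 1 (y − y*)
1.5 π = 9.18 − 1.5 + 0.5 × 1.5 − 1 × (-4.7) = 13.13
π = 13.13 / 1.5 = 8.75

8.75%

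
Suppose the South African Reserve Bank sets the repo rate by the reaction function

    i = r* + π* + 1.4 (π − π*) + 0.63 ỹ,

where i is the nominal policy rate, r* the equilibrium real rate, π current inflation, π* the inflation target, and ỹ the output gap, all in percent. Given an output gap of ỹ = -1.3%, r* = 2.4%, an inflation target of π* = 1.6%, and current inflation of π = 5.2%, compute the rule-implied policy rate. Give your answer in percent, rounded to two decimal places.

8.22%

i = 2.4 + 1.6 + 1.4 × (5.2 − 1.6) + 0.63 × (-1.3)
   = 2.4 + 1.6 + 5.04 − 0.819 = 8.22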